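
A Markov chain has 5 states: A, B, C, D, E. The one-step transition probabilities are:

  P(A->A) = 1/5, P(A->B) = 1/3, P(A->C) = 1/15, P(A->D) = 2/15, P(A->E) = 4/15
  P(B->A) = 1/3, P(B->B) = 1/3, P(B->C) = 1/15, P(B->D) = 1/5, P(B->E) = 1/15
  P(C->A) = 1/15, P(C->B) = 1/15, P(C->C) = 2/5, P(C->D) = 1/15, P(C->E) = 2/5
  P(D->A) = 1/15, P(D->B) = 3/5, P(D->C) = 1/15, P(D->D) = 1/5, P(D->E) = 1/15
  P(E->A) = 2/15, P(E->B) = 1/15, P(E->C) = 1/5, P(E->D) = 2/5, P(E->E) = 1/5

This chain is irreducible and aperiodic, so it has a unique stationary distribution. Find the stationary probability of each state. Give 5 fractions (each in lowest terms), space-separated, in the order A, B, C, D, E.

The stationary distribution satisfies pi = pi * P, i.e.:
  pi_A = 1/5*pi_A + 1/3*pi_B + 1/15*pi_C + 1/15*pi_D + 2/15*pi_E
  pi_B = 1/3*pi_A + 1/3*pi_B + 1/15*pi_C + 3/5*pi_D + 1/15*pi_E
  pi_C = 1/15*pi_A + 1/15*pi_B + 2/5*pi_C + 1/15*pi_D + 1/5*pi_E
  pi_D = 2/15*pi_A + 1/5*pi_B + 1/15*pi_C + 1/5*pi_D + 2/5*pi_E
  pi_E = 4/15*pi_A + 1/15*pi_B + 2/5*pi_C + 1/15*pi_D + 1/5*pi_E
with normalization: pi_A + pi_B + pi_C + pi_D + pi_E = 1.

Using the first 4 balance equations plus normalization, the linear system A*pi = b is:
  [-4/5, 1/3, 1/15, 1/15, 2/15] . pi = 0
  [1/3, -2/3, 1/15, 3/5, 1/15] . pi = 0
  [1/15, 1/15, -3/5, 1/15, 1/5] . pi = 0
  [2/15, 1/5, 1/15, -4/5, 2/5] . pi = 0
  [1, 1, 1, 1, 1] . pi = 1

Solving yields:
  pi_A = 1975/10714
  pi_B = 1641/5357
  pi_C = 719/5357
  pi_D = 1093/5357
  pi_E = 1833/10714

Verification (pi * P):
  1975/10714*1/5 + 1641/5357*1/3 + 719/5357*1/15 + 1093/5357*1/15 + 1833/10714*2/15 = 1975/10714 = pi_A  (ok)
  1975/10714*1/3 + 1641/5357*1/3 + 719/5357*1/15 + 1093/5357*3/5 + 1833/10714*1/15 = 1641/5357 = pi_B  (ok)
  1975/10714*1/15 + 1641/5357*1/15 + 719/5357*2/5 + 1093/5357*1/15 + 1833/10714*1/5 = 719/5357 = pi_C  (ok)
  1975/10714*2/15 + 1641/5357*1/5 + 719/5357*1/15 + 1093/5357*1/5 + 1833/10714*2/5 = 1093/5357 = pi_D  (ok)
  1975/10714*4/15 + 1641/5357*1/15 + 719/5357*2/5 + 1093/5357*1/15 + 1833/10714*1/5 = 1833/10714 = pi_E  (ok)

Answer: 1975/10714 1641/5357 719/5357 1093/5357 1833/10714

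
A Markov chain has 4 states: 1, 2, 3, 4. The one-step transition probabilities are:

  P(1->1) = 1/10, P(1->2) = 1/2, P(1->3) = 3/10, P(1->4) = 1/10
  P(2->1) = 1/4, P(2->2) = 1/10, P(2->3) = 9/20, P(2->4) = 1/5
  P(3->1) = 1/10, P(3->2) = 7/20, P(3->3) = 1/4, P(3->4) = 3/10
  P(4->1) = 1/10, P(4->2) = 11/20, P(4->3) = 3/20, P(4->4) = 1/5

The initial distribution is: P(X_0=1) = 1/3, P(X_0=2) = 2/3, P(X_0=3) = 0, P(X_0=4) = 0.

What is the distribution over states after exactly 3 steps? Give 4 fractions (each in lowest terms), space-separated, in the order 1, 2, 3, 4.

Answer: 613/4000 651/2000 1223/4000 431/2000

Derivation:
Propagating the distribution step by step (d_{t+1} = d_t * P):
d_0 = (1=1/3, 2=2/3, 3=0, 4=0)
  d_1[1] = 1/3*1/10 + 2/3*1/4 + 0*1/10 + 0*1/10 = 1/5
  d_1[2] = 1/3*1/2 + 2/3*1/10 + 0*7/20 + 0*11/20 = 7/30
  d_1[3] = 1/3*3/10 + 2/3*9/20 + 0*1/4 + 0*3/20 = 2/5
  d_1[4] = 1/3*1/10 + 2/3*1/5 + 0*3/10 + 0*1/5 = 1/6
d_1 = (1=1/5, 2=7/30, 3=2/5, 4=1/6)
  d_2[1] = 1/5*1/10 + 7/30*1/4 + 2/5*1/10 + 1/6*1/10 = 27/200
  d_2[2] = 1/5*1/2 + 7/30*1/10 + 2/5*7/20 + 1/6*11/20 = 71/200
  d_2[3] = 1/5*3/10 + 7/30*9/20 + 2/5*1/4 + 1/6*3/20 = 29/100
  d_2[4] = 1/5*1/10 + 7/30*1/5 + 2/5*3/10 + 1/6*1/5 = 11/50
d_2 = (1=27/200, 2=71/200, 3=29/100, 4=11/50)
  d_3[1] = 27/200*1/10 + 71/200*1/4 + 29/100*1/10 + 11/50*1/10 = 613/4000
  d_3[2] = 27/200*1/2 + 71/200*1/10 + 29/100*7/20 + 11/50*11/20 = 651/2000
  d_3[3] = 27/200*3/10 + 71/200*9/20 + 29/100*1/4 + 11/50*3/20 = 1223/4000
  d_3[4] = 27/200*1/10 + 71/200*1/5 + 29/100*3/10 + 11/50*1/5 = 431/2000
d_3 = (1=613/4000, 2=651/2000, 3=1223/4000, 4=431/2000)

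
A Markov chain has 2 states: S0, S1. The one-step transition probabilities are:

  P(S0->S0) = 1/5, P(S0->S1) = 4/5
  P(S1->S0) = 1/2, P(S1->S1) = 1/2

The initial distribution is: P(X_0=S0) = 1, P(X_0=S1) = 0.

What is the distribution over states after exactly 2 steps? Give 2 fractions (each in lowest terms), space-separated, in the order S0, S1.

Propagating the distribution step by step (d_{t+1} = d_t * P):
d_0 = (S0=1, S1=0)
  d_1[S0] = 1*1/5 + 0*1/2 = 1/5
  d_1[S1] = 1*4/5 + 0*1/2 = 4/5
d_1 = (S0=1/5, S1=4/5)
  d_2[S0] = 1/5*1/5 + 4/5*1/2 = 11/25
  d_2[S1] = 1/5*4/5 + 4/5*1/2 = 14/25
d_2 = (S0=11/25, S1=14/25)

Answer: 11/25 14/25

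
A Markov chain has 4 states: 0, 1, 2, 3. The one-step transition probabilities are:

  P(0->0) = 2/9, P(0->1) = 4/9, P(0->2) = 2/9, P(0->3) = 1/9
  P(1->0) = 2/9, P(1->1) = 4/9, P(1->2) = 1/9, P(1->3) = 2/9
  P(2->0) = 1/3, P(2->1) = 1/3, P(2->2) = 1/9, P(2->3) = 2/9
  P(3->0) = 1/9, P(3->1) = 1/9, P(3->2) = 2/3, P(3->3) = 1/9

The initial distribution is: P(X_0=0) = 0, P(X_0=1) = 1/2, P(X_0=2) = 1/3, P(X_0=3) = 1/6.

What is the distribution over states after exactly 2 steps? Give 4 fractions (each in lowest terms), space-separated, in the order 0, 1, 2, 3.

Answer: 2/9 86/243 61/243 14/81

Derivation:
Propagating the distribution step by step (d_{t+1} = d_t * P):
d_0 = (0=0, 1=1/2, 2=1/3, 3=1/6)
  d_1[0] = 0*2/9 + 1/2*2/9 + 1/3*1/3 + 1/6*1/9 = 13/54
  d_1[1] = 0*4/9 + 1/2*4/9 + 1/3*1/3 + 1/6*1/9 = 19/54
  d_1[2] = 0*2/9 + 1/2*1/9 + 1/3*1/9 + 1/6*2/3 = 11/54
  d_1[3] = 0*1/9 + 1/2*2/9 + 1/3*2/9 + 1/6*1/9 = 11/54
d_1 = (0=13/54, 1=19/54, 2=11/54, 3=11/54)
  d_2[0] = 13/54*2/9 + 19/54*2/9 + 11/54*1/3 + 11/54*1/9 = 2/9
  d_2[1] = 13/54*4/9 + 19/54*4/9 + 11/54*1/3 + 11/54*1/9 = 86/243
  d_2[2] = 13/54*2/9 + 19/54*1/9 + 11/54*1/9 + 11/54*2/3 = 61/243
  d_2[3] = 13/54*1/9 + 19/54*2/9 + 11/54*2/9 + 11/54*1/9 = 14/81
d_2 = (0=2/9, 1=86/243, 2=61/243, 3=14/81)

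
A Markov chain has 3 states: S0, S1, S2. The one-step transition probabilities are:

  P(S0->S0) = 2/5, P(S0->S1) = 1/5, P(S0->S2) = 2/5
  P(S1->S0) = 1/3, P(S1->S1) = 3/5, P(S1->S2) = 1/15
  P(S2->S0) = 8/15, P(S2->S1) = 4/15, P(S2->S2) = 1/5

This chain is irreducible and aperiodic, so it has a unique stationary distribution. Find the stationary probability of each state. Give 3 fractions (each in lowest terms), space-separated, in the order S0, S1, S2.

The stationary distribution satisfies pi = pi * P, i.e.:
  pi_S0 = 2/5*pi_S0 + 1/3*pi_S1 + 8/15*pi_S2
  pi_S1 = 1/5*pi_S0 + 3/5*pi_S1 + 4/15*pi_S2
  pi_S2 = 2/5*pi_S0 + 1/15*pi_S1 + 1/5*pi_S2
with normalization: pi_S0 + pi_S1 + pi_S2 = 1.

Using the first 2 balance equations plus normalization, the linear system A*pi = b is:
  [-3/5, 1/3, 8/15] . pi = 0
  [1/5, -2/5, 4/15] . pi = 0
  [1, 1, 1] . pi = 1

Solving yields:
  pi_S0 = 68/167
  pi_S1 = 60/167
  pi_S2 = 39/167

Verification (pi * P):
  68/167*2/5 + 60/167*1/3 + 39/167*8/15 = 68/167 = pi_S0  (ok)
  68/167*1/5 + 60/167*3/5 + 39/167*4/15 = 60/167 = pi_S1  (ok)
  68/167*2/5 + 60/167*1/15 + 39/167*1/5 = 39/167 = pi_S2  (ok)

Answer: 68/167 60/167 39/167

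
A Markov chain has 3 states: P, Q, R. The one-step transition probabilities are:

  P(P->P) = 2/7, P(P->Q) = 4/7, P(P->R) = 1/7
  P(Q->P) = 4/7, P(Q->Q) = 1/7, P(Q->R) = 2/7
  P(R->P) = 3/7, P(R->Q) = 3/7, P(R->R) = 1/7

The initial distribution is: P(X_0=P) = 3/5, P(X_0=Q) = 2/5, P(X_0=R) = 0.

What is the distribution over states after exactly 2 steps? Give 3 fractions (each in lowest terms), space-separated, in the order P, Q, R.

Answer: 3/7 13/35 1/5

Derivation:
Propagating the distribution step by step (d_{t+1} = d_t * P):
d_0 = (P=3/5, Q=2/5, R=0)
  d_1[P] = 3/5*2/7 + 2/5*4/7 + 0*3/7 = 2/5
  d_1[Q] = 3/5*4/7 + 2/5*1/7 + 0*3/7 = 2/5
  d_1[R] = 3/5*1/7 + 2/5*2/7 + 0*1/7 = 1/5
d_1 = (P=2/5, Q=2/5, R=1/5)
  d_2[P] = 2/5*2/7 + 2/5*4/7 + 1/5*3/7 = 3/7
  d_2[Q] = 2/5*4/7 + 2/5*1/7 + 1/5*3/7 = 13/35
  d_2[R] = 2/5*1/7 + 2/5*2/7 + 1/5*1/7 = 1/5
d_2 = (P=3/7, Q=13/35, R=1/5)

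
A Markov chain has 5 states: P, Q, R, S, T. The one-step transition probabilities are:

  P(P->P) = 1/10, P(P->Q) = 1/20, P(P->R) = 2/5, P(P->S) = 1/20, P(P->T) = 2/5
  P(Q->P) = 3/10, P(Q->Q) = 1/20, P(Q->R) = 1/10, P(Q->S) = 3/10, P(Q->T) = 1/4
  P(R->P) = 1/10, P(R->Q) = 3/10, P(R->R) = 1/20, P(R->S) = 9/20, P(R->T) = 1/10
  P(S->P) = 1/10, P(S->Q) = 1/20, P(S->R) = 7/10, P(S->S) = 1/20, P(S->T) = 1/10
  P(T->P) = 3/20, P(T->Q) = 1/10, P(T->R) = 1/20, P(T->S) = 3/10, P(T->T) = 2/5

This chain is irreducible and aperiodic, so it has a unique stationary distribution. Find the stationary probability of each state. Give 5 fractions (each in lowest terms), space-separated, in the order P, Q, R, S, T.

Answer: 27613/201738 12829/100869 26527/100869 49261/201738 7692/33623

Derivation:
The stationary distribution satisfies pi = pi * P, i.e.:
  pi_P = 1/10*pi_P + 3/10*pi_Q + 1/10*pi_R + 1/10*pi_S + 3/20*pi_T
  pi_Q = 1/20*pi_P + 1/20*pi_Q + 3/10*pi_R + 1/20*pi_S + 1/10*pi_T
  pi_R = 2/5*pi_P + 1/10*pi_Q + 1/20*pi_R + 7/10*pi_S + 1/20*pi_T
  pi_S = 1/20*pi_P + 3/10*pi_Q + 9/20*pi_R + 1/20*pi_S + 3/10*pi_T
  pi_T = 2/5*pi_P + 1/4*pi_Q + 1/10*pi_R + 1/10*pi_S + 2/5*pi_T
with normalization: pi_P + pi_Q + pi_R + pi_S + pi_T = 1.

Using the first 4 balance equations plus normalization, the linear system A*pi = b is:
  [-9/10, 3/10, 1/10, 1/10, 3/20] . pi = 0
  [1/20, -19/20, 3/10, 1/20, 1/10] . pi = 0
  [2/5, 1/10, -19/20, 7/10, 1/20] . pi = 0
  [1/20, 3/10, 9/20, -19/20, 3/10] . pi = 0
  [1, 1, 1, 1, 1] . pi = 1

Solving yields:
  pi_P = 27613/201738
  pi_Q = 12829/100869
  pi_R = 26527/100869
  pi_S = 49261/201738
  pi_T = 7692/33623

Verification (pi * P):
  27613/201738*1/10 + 12829/100869*3/10 + 26527/100869*1/10 + 49261/201738*1/10 + 7692/33623*3/20 = 27613/201738 = pi_P  (ok)
  27613/201738*1/20 + 12829/100869*1/20 + 26527/100869*3/10 + 49261/201738*1/20 + 7692/33623*1/10 = 12829/100869 = pi_Q  (ok)
  27613/201738*2/5 + 12829/100869*1/10 + 26527/100869*1/20 + 49261/201738*7/10 + 7692/33623*1/20 = 26527/100869 = pi_R  (ok)
  27613/201738*1/20 + 12829/100869*3/10 + 26527/100869*9/20 + 49261/201738*1/20 + 7692/33623*3/10 = 49261/201738 = pi_S  (ok)
  27613/201738*2/5 + 12829/100869*1/4 + 26527/100869*1/10 + 49261/201738*1/10 + 7692/33623*2/5 = 7692/33623 = pi_T  (ok)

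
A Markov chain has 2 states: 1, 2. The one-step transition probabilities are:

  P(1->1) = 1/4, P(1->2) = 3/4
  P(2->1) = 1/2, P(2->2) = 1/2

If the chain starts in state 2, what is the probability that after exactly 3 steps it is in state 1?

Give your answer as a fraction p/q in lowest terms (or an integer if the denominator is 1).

Answer: 13/32

Derivation:
Computing P^3 by repeated multiplication:
P^1 =
  1: [1/4, 3/4]
  2: [1/2, 1/2]
P^2 =
  1: [7/16, 9/16]
  2: [3/8, 5/8]
P^3 =
  1: [25/64, 39/64]
  2: [13/32, 19/32]

(P^3)[2 -> 1] = 13/32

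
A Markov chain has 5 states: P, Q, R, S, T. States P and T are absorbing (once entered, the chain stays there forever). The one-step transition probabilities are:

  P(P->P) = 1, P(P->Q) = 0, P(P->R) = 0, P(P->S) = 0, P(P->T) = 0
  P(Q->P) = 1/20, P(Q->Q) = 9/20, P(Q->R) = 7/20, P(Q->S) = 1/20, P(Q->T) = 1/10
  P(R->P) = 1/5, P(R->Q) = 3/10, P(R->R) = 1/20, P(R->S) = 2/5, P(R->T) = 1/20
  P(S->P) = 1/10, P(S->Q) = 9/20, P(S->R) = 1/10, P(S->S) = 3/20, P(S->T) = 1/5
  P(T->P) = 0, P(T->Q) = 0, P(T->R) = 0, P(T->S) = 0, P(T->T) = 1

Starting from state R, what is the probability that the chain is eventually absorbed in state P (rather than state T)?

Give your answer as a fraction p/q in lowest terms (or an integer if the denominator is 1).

Let a_i = P(absorbed in P | start in state i).
Boundary conditions: a_P = 1, a_T = 0.
For each transient state i, a_i = sum_j P(i->j) * a_j:
  a_Q = 1/20*a_P + 9/20*a_Q + 7/20*a_R + 1/20*a_S + 1/10*a_T
  a_R = 1/5*a_P + 3/10*a_Q + 1/20*a_R + 2/5*a_S + 1/20*a_T
  a_S = 1/10*a_P + 9/20*a_Q + 1/10*a_R + 3/20*a_S + 1/5*a_T

Substituting a_P = 1 and a_T = 0, rearrange to (I - Q) a = r where r[i] = P(i -> P):
  [11/20, -7/20, -1/20] . (a_Q, a_R, a_S) = 1/20
  [-3/10, 19/20, -2/5] . (a_Q, a_R, a_S) = 1/5
  [-9/20, -1/10, 17/20] . (a_Q, a_R, a_S) = 1/10

Solving yields:
  a_Q = 941/1976
  a_R = 537/988
  a_S = 857/1976

Starting state is R, so the absorption probability is a_R = 537/988.

Answer: 537/988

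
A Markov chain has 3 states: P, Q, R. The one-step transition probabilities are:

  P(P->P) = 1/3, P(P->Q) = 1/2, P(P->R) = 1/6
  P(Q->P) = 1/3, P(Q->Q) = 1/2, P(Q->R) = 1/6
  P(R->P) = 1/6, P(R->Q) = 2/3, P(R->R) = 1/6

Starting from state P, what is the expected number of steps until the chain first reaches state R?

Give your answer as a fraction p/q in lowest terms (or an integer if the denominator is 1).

Answer: 6

Derivation:
Let h_i = expected steps to first reach R from state i.
Boundary: h_R = 0.
First-step equations for the other states:
  h_P = 1 + 1/3*h_P + 1/2*h_Q + 1/6*h_R
  h_Q = 1 + 1/3*h_P + 1/2*h_Q + 1/6*h_R

Substituting h_R = 0 and rearranging gives the linear system (I - Q) h = 1:
  [2/3, -1/2] . (h_P, h_Q) = 1
  [-1/3, 1/2] . (h_P, h_Q) = 1

Solving yields:
  h_P = 6
  h_Q = 6

Starting state is P, so the expected hitting time is h_P = 6.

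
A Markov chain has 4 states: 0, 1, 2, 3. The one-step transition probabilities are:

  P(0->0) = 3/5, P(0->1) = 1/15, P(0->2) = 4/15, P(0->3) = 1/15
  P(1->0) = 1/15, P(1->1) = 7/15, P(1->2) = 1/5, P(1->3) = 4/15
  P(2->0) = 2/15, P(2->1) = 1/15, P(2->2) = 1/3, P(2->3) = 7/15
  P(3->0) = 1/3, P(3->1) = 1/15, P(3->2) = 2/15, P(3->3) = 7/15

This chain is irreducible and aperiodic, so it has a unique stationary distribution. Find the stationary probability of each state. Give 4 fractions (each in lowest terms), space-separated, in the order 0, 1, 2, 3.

The stationary distribution satisfies pi = pi * P, i.e.:
  pi_0 = 3/5*pi_0 + 1/15*pi_1 + 2/15*pi_2 + 1/3*pi_3
  pi_1 = 1/15*pi_0 + 7/15*pi_1 + 1/15*pi_2 + 1/15*pi_3
  pi_2 = 4/15*pi_0 + 1/5*pi_1 + 1/3*pi_2 + 2/15*pi_3
  pi_3 = 1/15*pi_0 + 4/15*pi_1 + 7/15*pi_2 + 7/15*pi_3
with normalization: pi_0 + pi_1 + pi_2 + pi_3 = 1.

Using the first 3 balance equations plus normalization, the linear system A*pi = b is:
  [-2/5, 1/15, 2/15, 1/3] . pi = 0
  [1/15, -8/15, 1/15, 1/15] . pi = 0
  [4/15, 1/5, -2/3, 2/15] . pi = 0
  [1, 1, 1, 1] . pi = 1

Solving yields:
  pi_0 = 145/414
  pi_1 = 1/9
  pi_2 = 97/414
  pi_3 = 7/23

Verification (pi * P):
  145/414*3/5 + 1/9*1/15 + 97/414*2/15 + 7/23*1/3 = 145/414 = pi_0  (ok)
  145/414*1/15 + 1/9*7/15 + 97/414*1/15 + 7/23*1/15 = 1/9 = pi_1  (ok)
  145/414*4/15 + 1/9*1/5 + 97/414*1/3 + 7/23*2/15 = 97/414 = pi_2  (ok)
  145/414*1/15 + 1/9*4/15 + 97/414*7/15 + 7/23*7/15 = 7/23 = pi_3  (ok)

Answer: 145/414 1/9 97/414 7/23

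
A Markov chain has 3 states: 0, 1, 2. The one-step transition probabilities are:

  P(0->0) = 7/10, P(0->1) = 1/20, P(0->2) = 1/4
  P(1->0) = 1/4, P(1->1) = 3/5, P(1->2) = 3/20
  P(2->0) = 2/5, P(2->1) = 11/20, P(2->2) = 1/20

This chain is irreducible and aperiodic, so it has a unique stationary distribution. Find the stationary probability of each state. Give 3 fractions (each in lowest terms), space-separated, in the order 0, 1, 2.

Answer: 119/236 37/118 43/236

Derivation:
The stationary distribution satisfies pi = pi * P, i.e.:
  pi_0 = 7/10*pi_0 + 1/4*pi_1 + 2/5*pi_2
  pi_1 = 1/20*pi_0 + 3/5*pi_1 + 11/20*pi_2
  pi_2 = 1/4*pi_0 + 3/20*pi_1 + 1/20*pi_2
with normalization: pi_0 + pi_1 + pi_2 = 1.

Using the first 2 balance equations plus normalization, the linear system A*pi = b is:
  [-3/10, 1/4, 2/5] . pi = 0
  [1/20, -2/5, 11/20] . pi = 0
  [1, 1, 1] . pi = 1

Solving yields:
  pi_0 = 119/236
  pi_1 = 37/118
  pi_2 = 43/236

Verification (pi * P):
  119/236*7/10 + 37/118*1/4 + 43/236*2/5 = 119/236 = pi_0  (ok)
  119/236*1/20 + 37/118*3/5 + 43/236*11/20 = 37/118 = pi_1  (ok)
  119/236*1/4 + 37/118*3/20 + 43/236*1/20 = 43/236 = pi_2  (ok)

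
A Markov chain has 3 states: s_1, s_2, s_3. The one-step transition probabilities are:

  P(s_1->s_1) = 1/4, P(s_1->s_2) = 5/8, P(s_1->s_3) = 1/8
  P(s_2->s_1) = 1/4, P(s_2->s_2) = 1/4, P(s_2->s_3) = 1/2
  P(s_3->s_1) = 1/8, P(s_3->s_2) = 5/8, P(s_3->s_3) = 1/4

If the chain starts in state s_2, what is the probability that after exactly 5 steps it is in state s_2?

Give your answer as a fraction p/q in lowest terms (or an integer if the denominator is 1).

Computing P^5 by repeated multiplication:
P^1 =
  s_1: [1/4, 5/8, 1/8]
  s_2: [1/4, 1/4, 1/2]
  s_3: [1/8, 5/8, 1/4]
P^2 =
  s_1: [15/64, 25/64, 3/8]
  s_2: [3/16, 17/32, 9/32]
  s_3: [7/32, 25/64, 25/64]
P^3 =
  s_1: [13/64, 245/512, 163/512]
  s_2: [55/256, 109/256, 23/64]
  s_3: [103/512, 245/512, 41/128]
P^4 =
  s_1: [861/4096, 1825/4096, 705/2048]
  s_2: [105/512, 953/2048, 675/2048]
  s_3: [215/1024, 1825/4096, 1411/4096]
P^5 =
  s_1: [3391/16384, 15005/32768, 10981/32768]
  s_2: [3421/16384, 7381/16384, 2791/8192]
  s_3: [6781/32768, 15005/32768, 5491/16384]

(P^5)[s_2 -> s_2] = 7381/16384

Answer: 7381/16384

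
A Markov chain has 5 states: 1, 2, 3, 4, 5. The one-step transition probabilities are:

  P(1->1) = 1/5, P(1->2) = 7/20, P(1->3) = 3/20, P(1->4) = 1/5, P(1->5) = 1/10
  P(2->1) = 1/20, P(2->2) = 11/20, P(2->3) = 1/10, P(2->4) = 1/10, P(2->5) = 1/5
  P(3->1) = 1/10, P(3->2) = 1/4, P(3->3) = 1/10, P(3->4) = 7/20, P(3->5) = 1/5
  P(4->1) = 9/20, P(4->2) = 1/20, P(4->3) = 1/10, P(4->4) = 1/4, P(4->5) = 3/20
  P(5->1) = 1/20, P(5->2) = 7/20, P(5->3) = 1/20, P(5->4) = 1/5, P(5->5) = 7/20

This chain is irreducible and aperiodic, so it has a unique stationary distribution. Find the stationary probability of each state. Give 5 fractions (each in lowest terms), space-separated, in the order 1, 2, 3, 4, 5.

Answer: 14251/92968 4121/11621 9051/92968 17531/92968 19167/92968

Derivation:
The stationary distribution satisfies pi = pi * P, i.e.:
  pi_1 = 1/5*pi_1 + 1/20*pi_2 + 1/10*pi_3 + 9/20*pi_4 + 1/20*pi_5
  pi_2 = 7/20*pi_1 + 11/20*pi_2 + 1/4*pi_3 + 1/20*pi_4 + 7/20*pi_5
  pi_3 = 3/20*pi_1 + 1/10*pi_2 + 1/10*pi_3 + 1/10*pi_4 + 1/20*pi_5
  pi_4 = 1/5*pi_1 + 1/10*pi_2 + 7/20*pi_3 + 1/4*pi_4 + 1/5*pi_5
  pi_5 = 1/10*pi_1 + 1/5*pi_2 + 1/5*pi_3 + 3/20*pi_4 + 7/20*pi_5
with normalization: pi_1 + pi_2 + pi_3 + pi_4 + pi_5 = 1.

Using the first 4 balance equations plus normalization, the linear system A*pi = b is:
  [-4/5, 1/20, 1/10, 9/20, 1/20] . pi = 0
  [7/20, -9/20, 1/4, 1/20, 7/20] . pi = 0
  [3/20, 1/10, -9/10, 1/10, 1/20] . pi = 0
  [1/5, 1/10, 7/20, -3/4, 1/5] . pi = 0
  [1, 1, 1, 1, 1] . pi = 1

Solving yields:
  pi_1 = 14251/92968
  pi_2 = 4121/11621
  pi_3 = 9051/92968
  pi_4 = 17531/92968
  pi_5 = 19167/92968

Verification (pi * P):
  14251/92968*1/5 + 4121/11621*1/20 + 9051/92968*1/10 + 17531/92968*9/20 + 19167/92968*1/20 = 14251/92968 = pi_1  (ok)
  14251/92968*7/20 + 4121/11621*11/20 + 9051/92968*1/4 + 17531/92968*1/20 + 19167/92968*7/20 = 4121/11621 = pi_2  (ok)
  14251/92968*3/20 + 4121/11621*1/10 + 9051/92968*1/10 + 17531/92968*1/10 + 19167/92968*1/20 = 9051/92968 = pi_3  (ok)
  14251/92968*1/5 + 4121/11621*1/10 + 9051/92968*7/20 + 17531/92968*1/4 + 19167/92968*1/5 = 17531/92968 = pi_4  (ok)
  14251/92968*1/10 + 4121/11621*1/5 + 9051/92968*1/5 + 17531/92968*3/20 + 19167/92968*7/20 = 19167/92968 = pi_5  (ok)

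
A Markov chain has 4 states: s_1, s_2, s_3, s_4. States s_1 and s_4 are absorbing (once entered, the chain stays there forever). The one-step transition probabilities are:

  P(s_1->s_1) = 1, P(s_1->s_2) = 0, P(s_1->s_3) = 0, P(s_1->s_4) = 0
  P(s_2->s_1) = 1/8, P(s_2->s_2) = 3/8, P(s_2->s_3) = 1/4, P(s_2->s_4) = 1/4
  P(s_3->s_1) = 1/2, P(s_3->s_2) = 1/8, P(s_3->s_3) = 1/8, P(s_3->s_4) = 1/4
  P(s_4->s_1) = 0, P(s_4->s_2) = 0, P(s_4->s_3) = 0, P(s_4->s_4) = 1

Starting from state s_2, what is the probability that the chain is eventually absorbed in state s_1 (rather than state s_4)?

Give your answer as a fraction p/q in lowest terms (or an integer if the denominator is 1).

Let a_i = P(absorbed in s_1 | start in state i).
Boundary conditions: a_s_1 = 1, a_s_4 = 0.
For each transient state i, a_i = sum_j P(i->j) * a_j:
  a_s_2 = 1/8*a_s_1 + 3/8*a_s_2 + 1/4*a_s_3 + 1/4*a_s_4
  a_s_3 = 1/2*a_s_1 + 1/8*a_s_2 + 1/8*a_s_3 + 1/4*a_s_4

Substituting a_s_1 = 1 and a_s_4 = 0, rearrange to (I - Q) a = r where r[i] = P(i -> s_1):
  [5/8, -1/4] . (a_s_2, a_s_3) = 1/8
  [-1/8, 7/8] . (a_s_2, a_s_3) = 1/2

Solving yields:
  a_s_2 = 5/11
  a_s_3 = 7/11

Starting state is s_2, so the absorption probability is a_s_2 = 5/11.

Answer: 5/11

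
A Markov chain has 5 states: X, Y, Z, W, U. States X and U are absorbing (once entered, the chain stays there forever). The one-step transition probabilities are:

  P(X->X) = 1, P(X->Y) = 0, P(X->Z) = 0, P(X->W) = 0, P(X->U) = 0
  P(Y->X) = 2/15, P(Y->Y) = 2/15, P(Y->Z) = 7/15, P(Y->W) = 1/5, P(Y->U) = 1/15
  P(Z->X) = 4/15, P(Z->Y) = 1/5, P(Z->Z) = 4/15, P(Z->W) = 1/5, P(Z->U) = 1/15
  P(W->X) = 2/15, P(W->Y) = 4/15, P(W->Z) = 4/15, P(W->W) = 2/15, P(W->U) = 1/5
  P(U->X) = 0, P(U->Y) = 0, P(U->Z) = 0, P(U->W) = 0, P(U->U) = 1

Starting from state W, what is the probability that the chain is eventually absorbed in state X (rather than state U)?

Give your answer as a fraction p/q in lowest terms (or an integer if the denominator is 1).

Answer: 338/589

Derivation:
Let a_i = P(absorbed in X | start in state i).
Boundary conditions: a_X = 1, a_U = 0.
For each transient state i, a_i = sum_j P(i->j) * a_j:
  a_Y = 2/15*a_X + 2/15*a_Y + 7/15*a_Z + 1/5*a_W + 1/15*a_U
  a_Z = 4/15*a_X + 1/5*a_Y + 4/15*a_Z + 1/5*a_W + 1/15*a_U
  a_W = 2/15*a_X + 4/15*a_Y + 4/15*a_Z + 2/15*a_W + 1/5*a_U

Substituting a_X = 1 and a_U = 0, rearrange to (I - Q) a = r where r[i] = P(i -> X):
  [13/15, -7/15, -1/5] . (a_Y, a_Z, a_W) = 2/15
  [-1/5, 11/15, -1/5] . (a_Y, a_Z, a_W) = 4/15
  [-4/15, -4/15, 13/15] . (a_Y, a_Z, a_W) = 2/15

Solving yields:
  a_Y = 391/589
  a_Z = 413/589
  a_W = 338/589

Starting state is W, so the absorption probability is a_W = 338/589.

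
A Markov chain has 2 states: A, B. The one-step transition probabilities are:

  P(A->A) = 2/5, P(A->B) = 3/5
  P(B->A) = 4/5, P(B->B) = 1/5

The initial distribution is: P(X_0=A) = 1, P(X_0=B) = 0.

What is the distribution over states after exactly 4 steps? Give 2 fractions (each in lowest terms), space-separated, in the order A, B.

Propagating the distribution step by step (d_{t+1} = d_t * P):
d_0 = (A=1, B=0)
  d_1[A] = 1*2/5 + 0*4/5 = 2/5
  d_1[B] = 1*3/5 + 0*1/5 = 3/5
d_1 = (A=2/5, B=3/5)
  d_2[A] = 2/5*2/5 + 3/5*4/5 = 16/25
  d_2[B] = 2/5*3/5 + 3/5*1/5 = 9/25
d_2 = (A=16/25, B=9/25)
  d_3[A] = 16/25*2/5 + 9/25*4/5 = 68/125
  d_3[B] = 16/25*3/5 + 9/25*1/5 = 57/125
d_3 = (A=68/125, B=57/125)
  d_4[A] = 68/125*2/5 + 57/125*4/5 = 364/625
  d_4[B] = 68/125*3/5 + 57/125*1/5 = 261/625
d_4 = (A=364/625, B=261/625)

Answer: 364/625 261/625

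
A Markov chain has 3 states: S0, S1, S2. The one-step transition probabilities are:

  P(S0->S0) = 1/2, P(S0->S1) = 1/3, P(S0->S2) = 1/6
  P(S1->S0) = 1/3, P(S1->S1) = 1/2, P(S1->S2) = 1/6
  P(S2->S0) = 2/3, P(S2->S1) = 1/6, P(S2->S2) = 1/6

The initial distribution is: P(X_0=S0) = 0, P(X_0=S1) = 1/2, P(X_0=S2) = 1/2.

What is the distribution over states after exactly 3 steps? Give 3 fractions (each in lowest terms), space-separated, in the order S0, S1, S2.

Propagating the distribution step by step (d_{t+1} = d_t * P):
d_0 = (S0=0, S1=1/2, S2=1/2)
  d_1[S0] = 0*1/2 + 1/2*1/3 + 1/2*2/3 = 1/2
  d_1[S1] = 0*1/3 + 1/2*1/2 + 1/2*1/6 = 1/3
  d_1[S2] = 0*1/6 + 1/2*1/6 + 1/2*1/6 = 1/6
d_1 = (S0=1/2, S1=1/3, S2=1/6)
  d_2[S0] = 1/2*1/2 + 1/3*1/3 + 1/6*2/3 = 17/36
  d_2[S1] = 1/2*1/3 + 1/3*1/2 + 1/6*1/6 = 13/36
  d_2[S2] = 1/2*1/6 + 1/3*1/6 + 1/6*1/6 = 1/6
d_2 = (S0=17/36, S1=13/36, S2=1/6)
  d_3[S0] = 17/36*1/2 + 13/36*1/3 + 1/6*2/3 = 101/216
  d_3[S1] = 17/36*1/3 + 13/36*1/2 + 1/6*1/6 = 79/216
  d_3[S2] = 17/36*1/6 + 13/36*1/6 + 1/6*1/6 = 1/6
d_3 = (S0=101/216, S1=79/216, S2=1/6)

Answer: 101/216 79/216 1/6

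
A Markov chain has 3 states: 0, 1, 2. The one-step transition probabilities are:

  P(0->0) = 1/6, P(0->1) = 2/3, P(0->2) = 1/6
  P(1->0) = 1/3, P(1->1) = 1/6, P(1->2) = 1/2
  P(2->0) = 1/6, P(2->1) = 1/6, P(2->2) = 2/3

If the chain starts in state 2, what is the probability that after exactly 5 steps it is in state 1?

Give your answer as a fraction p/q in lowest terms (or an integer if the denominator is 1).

Answer: 235/864

Derivation:
Computing P^5 by repeated multiplication:
P^1 =
  0: [1/6, 2/3, 1/6]
  1: [1/3, 1/6, 1/2]
  2: [1/6, 1/6, 2/3]
P^2 =
  0: [5/18, 1/4, 17/36]
  1: [7/36, 1/3, 17/36]
  2: [7/36, 1/4, 5/9]
P^3 =
  0: [5/24, 11/36, 35/72]
  1: [2/9, 19/72, 37/72]
  2: [5/24, 19/72, 19/36]
P^4 =
  0: [47/216, 13/48, 221/432]
  1: [91/432, 5/18, 221/432]
  2: [91/432, 13/48, 14/27]
P^5 =
  0: [61/288, 119/432, 443/864]
  1: [23/108, 235/864, 445/864]
  2: [61/288, 235/864, 223/432]

(P^5)[2 -> 1] = 235/864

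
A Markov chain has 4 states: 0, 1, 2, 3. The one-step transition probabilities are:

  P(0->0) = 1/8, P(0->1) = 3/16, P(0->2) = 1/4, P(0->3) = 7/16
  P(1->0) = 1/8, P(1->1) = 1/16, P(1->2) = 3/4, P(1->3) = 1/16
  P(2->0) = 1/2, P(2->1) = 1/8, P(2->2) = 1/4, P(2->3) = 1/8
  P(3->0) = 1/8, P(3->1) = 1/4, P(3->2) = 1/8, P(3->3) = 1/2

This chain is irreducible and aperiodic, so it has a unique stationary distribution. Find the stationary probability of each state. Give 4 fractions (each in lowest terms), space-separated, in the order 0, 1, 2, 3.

The stationary distribution satisfies pi = pi * P, i.e.:
  pi_0 = 1/8*pi_0 + 1/8*pi_1 + 1/2*pi_2 + 1/8*pi_3
  pi_1 = 3/16*pi_0 + 1/16*pi_1 + 1/8*pi_2 + 1/4*pi_3
  pi_2 = 1/4*pi_0 + 3/4*pi_1 + 1/4*pi_2 + 1/8*pi_3
  pi_3 = 7/16*pi_0 + 1/16*pi_1 + 1/8*pi_2 + 1/2*pi_3
with normalization: pi_0 + pi_1 + pi_2 + pi_3 = 1.

Using the first 3 balance equations plus normalization, the linear system A*pi = b is:
  [-7/8, 1/8, 1/2, 1/8] . pi = 0
  [3/16, -15/16, 1/8, 1/4] . pi = 0
  [1/4, 3/4, -3/4, 1/8] . pi = 0
  [1, 1, 1, 1] . pi = 1

Solving yields:
  pi_0 = 130/551
  pi_1 = 92/551
  pi_2 = 163/551
  pi_3 = 166/551

Verification (pi * P):
  130/551*1/8 + 92/551*1/8 + 163/551*1/2 + 166/551*1/8 = 130/551 = pi_0  (ok)
  130/551*3/16 + 92/551*1/16 + 163/551*1/8 + 166/551*1/4 = 92/551 = pi_1  (ok)
  130/551*1/4 + 92/551*3/4 + 163/551*1/4 + 166/551*1/8 = 163/551 = pi_2  (ok)
  130/551*7/16 + 92/551*1/16 + 163/551*1/8 + 166/551*1/2 = 166/551 = pi_3  (ok)

Answer: 130/551 92/551 163/551 166/551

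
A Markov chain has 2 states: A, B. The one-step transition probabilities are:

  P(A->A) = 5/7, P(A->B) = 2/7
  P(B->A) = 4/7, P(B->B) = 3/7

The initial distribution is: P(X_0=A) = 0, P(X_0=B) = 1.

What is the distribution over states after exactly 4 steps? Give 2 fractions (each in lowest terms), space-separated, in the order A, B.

Propagating the distribution step by step (d_{t+1} = d_t * P):
d_0 = (A=0, B=1)
  d_1[A] = 0*5/7 + 1*4/7 = 4/7
  d_1[B] = 0*2/7 + 1*3/7 = 3/7
d_1 = (A=4/7, B=3/7)
  d_2[A] = 4/7*5/7 + 3/7*4/7 = 32/49
  d_2[B] = 4/7*2/7 + 3/7*3/7 = 17/49
d_2 = (A=32/49, B=17/49)
  d_3[A] = 32/49*5/7 + 17/49*4/7 = 228/343
  d_3[B] = 32/49*2/7 + 17/49*3/7 = 115/343
d_3 = (A=228/343, B=115/343)
  d_4[A] = 228/343*5/7 + 115/343*4/7 = 1600/2401
  d_4[B] = 228/343*2/7 + 115/343*3/7 = 801/2401
d_4 = (A=1600/2401, B=801/2401)

Answer: 1600/2401 801/2401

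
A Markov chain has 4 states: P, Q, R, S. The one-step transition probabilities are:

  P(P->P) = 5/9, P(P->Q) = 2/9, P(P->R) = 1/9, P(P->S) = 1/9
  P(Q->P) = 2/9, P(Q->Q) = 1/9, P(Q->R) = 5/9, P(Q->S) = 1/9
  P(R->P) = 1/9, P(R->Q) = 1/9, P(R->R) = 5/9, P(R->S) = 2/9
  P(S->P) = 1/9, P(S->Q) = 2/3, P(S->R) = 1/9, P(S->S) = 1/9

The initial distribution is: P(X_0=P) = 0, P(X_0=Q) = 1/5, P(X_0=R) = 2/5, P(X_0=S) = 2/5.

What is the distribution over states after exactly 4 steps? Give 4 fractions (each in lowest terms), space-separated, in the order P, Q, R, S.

Answer: 2584/10935 818/3645 2521/6561 5086/32805

Derivation:
Propagating the distribution step by step (d_{t+1} = d_t * P):
d_0 = (P=0, Q=1/5, R=2/5, S=2/5)
  d_1[P] = 0*5/9 + 1/5*2/9 + 2/5*1/9 + 2/5*1/9 = 2/15
  d_1[Q] = 0*2/9 + 1/5*1/9 + 2/5*1/9 + 2/5*2/3 = 1/3
  d_1[R] = 0*1/9 + 1/5*5/9 + 2/5*5/9 + 2/5*1/9 = 17/45
  d_1[S] = 0*1/9 + 1/5*1/9 + 2/5*2/9 + 2/5*1/9 = 7/45
d_1 = (P=2/15, Q=1/3, R=17/45, S=7/45)
  d_2[P] = 2/15*5/9 + 1/3*2/9 + 17/45*1/9 + 7/45*1/9 = 28/135
  d_2[Q] = 2/15*2/9 + 1/3*1/9 + 17/45*1/9 + 7/45*2/3 = 86/405
  d_2[R] = 2/15*1/9 + 1/3*5/9 + 17/45*5/9 + 7/45*1/9 = 173/405
  d_2[S] = 2/15*1/9 + 1/3*1/9 + 17/45*2/9 + 7/45*1/9 = 62/405
d_2 = (P=28/135, Q=86/405, R=173/405, S=62/405)
  d_3[P] = 28/135*5/9 + 86/405*2/9 + 173/405*1/9 + 62/405*1/9 = 827/3645
  d_3[Q] = 28/135*2/9 + 86/405*1/9 + 173/405*1/9 + 62/405*2/3 = 799/3645
  d_3[R] = 28/135*1/9 + 86/405*5/9 + 173/405*5/9 + 62/405*1/9 = 1441/3645
  d_3[S] = 28/135*1/9 + 86/405*1/9 + 173/405*2/9 + 62/405*1/9 = 578/3645
d_3 = (P=827/3645, Q=799/3645, R=1441/3645, S=578/3645)
  d_4[P] = 827/3645*5/9 + 799/3645*2/9 + 1441/3645*1/9 + 578/3645*1/9 = 2584/10935
  d_4[Q] = 827/3645*2/9 + 799/3645*1/9 + 1441/3645*1/9 + 578/3645*2/3 = 818/3645
  d_4[R] = 827/3645*1/9 + 799/3645*5/9 + 1441/3645*5/9 + 578/3645*1/9 = 2521/6561
  d_4[S] = 827/3645*1/9 + 799/3645*1/9 + 1441/3645*2/9 + 578/3645*1/9 = 5086/32805
d_4 = (P=2584/10935, Q=818/3645, R=2521/6561, S=5086/32805)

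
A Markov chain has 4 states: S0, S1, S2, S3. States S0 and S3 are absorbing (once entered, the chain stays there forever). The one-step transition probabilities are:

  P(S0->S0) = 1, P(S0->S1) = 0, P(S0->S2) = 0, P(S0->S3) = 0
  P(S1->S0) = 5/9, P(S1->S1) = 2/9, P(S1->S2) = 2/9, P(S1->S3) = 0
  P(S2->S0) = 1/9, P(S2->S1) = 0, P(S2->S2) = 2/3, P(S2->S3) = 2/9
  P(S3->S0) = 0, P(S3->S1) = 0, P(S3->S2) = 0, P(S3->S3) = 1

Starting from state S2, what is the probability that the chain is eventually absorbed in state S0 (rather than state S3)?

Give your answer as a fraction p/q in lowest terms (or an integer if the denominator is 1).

Let a_i = P(absorbed in S0 | start in state i).
Boundary conditions: a_S0 = 1, a_S3 = 0.
For each transient state i, a_i = sum_j P(i->j) * a_j:
  a_S1 = 5/9*a_S0 + 2/9*a_S1 + 2/9*a_S2 + 0*a_S3
  a_S2 = 1/9*a_S0 + 0*a_S1 + 2/3*a_S2 + 2/9*a_S3

Substituting a_S0 = 1 and a_S3 = 0, rearrange to (I - Q) a = r where r[i] = P(i -> S0):
  [7/9, -2/9] . (a_S1, a_S2) = 5/9
  [0, 1/3] . (a_S1, a_S2) = 1/9

Solving yields:
  a_S1 = 17/21
  a_S2 = 1/3

Starting state is S2, so the absorption probability is a_S2 = 1/3.

Answer: 1/3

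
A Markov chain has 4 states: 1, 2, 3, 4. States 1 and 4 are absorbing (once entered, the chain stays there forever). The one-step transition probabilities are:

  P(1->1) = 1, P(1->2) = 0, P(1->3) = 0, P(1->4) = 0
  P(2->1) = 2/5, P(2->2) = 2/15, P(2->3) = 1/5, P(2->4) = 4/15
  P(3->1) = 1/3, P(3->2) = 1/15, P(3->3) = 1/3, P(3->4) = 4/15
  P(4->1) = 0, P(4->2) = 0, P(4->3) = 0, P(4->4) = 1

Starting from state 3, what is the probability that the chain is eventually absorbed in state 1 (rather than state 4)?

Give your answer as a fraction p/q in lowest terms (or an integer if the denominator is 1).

Let a_i = P(absorbed in 1 | start in state i).
Boundary conditions: a_1 = 1, a_4 = 0.
For each transient state i, a_i = sum_j P(i->j) * a_j:
  a_2 = 2/5*a_1 + 2/15*a_2 + 1/5*a_3 + 4/15*a_4
  a_3 = 1/3*a_1 + 1/15*a_2 + 1/3*a_3 + 4/15*a_4

Substituting a_1 = 1 and a_4 = 0, rearrange to (I - Q) a = r where r[i] = P(i -> 1):
  [13/15, -1/5] . (a_2, a_3) = 2/5
  [-1/15, 2/3] . (a_2, a_3) = 1/3

Solving yields:
  a_2 = 75/127
  a_3 = 71/127

Starting state is 3, so the absorption probability is a_3 = 71/127.

Answer: 71/127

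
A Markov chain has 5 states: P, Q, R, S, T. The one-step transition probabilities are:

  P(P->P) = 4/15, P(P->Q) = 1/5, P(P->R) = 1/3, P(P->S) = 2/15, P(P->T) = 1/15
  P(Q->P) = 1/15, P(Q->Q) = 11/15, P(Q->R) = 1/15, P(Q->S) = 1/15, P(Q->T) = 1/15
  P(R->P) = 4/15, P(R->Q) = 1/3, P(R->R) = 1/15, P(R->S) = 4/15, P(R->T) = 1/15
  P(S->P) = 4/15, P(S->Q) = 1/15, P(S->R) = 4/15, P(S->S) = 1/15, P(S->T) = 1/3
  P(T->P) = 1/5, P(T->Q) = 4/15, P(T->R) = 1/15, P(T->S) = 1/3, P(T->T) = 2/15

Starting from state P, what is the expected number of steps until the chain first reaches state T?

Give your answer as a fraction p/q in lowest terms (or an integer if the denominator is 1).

Answer: 1845/181

Derivation:
Let h_i = expected steps to first reach T from state i.
Boundary: h_T = 0.
First-step equations for the other states:
  h_P = 1 + 4/15*h_P + 1/5*h_Q + 1/3*h_R + 2/15*h_S + 1/15*h_T
  h_Q = 1 + 1/15*h_P + 11/15*h_Q + 1/15*h_R + 1/15*h_S + 1/15*h_T
  h_R = 1 + 4/15*h_P + 1/3*h_Q + 1/15*h_R + 4/15*h_S + 1/15*h_T
  h_S = 1 + 4/15*h_P + 1/15*h_Q + 4/15*h_R + 1/15*h_S + 1/3*h_T

Substituting h_T = 0 and rearranging gives the linear system (I - Q) h = 1:
  [11/15, -1/5, -1/3, -2/15] . (h_P, h_Q, h_R, h_S) = 1
  [-1/15, 4/15, -1/15, -1/15] . (h_P, h_Q, h_R, h_S) = 1
  [-4/15, -1/3, 14/15, -4/15] . (h_P, h_Q, h_R, h_S) = 1
  [-4/15, -1/15, -4/15, 14/15] . (h_P, h_Q, h_R, h_S) = 1

Solving yields:
  h_P = 1845/181
  h_Q = 1935/181
  h_R = 1805/181
  h_S = 1375/181

Starting state is P, so the expected hitting time is h_P = 1845/181.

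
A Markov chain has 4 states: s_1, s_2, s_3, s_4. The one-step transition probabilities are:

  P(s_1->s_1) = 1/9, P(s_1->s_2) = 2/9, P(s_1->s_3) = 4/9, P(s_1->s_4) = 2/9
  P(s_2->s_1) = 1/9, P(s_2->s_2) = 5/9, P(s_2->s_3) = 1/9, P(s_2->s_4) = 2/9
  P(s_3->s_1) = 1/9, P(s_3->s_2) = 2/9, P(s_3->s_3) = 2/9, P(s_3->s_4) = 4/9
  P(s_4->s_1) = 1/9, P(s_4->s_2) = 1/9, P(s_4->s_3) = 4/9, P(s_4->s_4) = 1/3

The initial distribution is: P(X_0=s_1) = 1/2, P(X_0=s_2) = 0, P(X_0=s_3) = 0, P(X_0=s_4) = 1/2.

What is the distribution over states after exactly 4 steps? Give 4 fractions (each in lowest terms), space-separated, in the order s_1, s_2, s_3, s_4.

Answer: 1/9 1801/6561 3803/13122 4259/13122

Derivation:
Propagating the distribution step by step (d_{t+1} = d_t * P):
d_0 = (s_1=1/2, s_2=0, s_3=0, s_4=1/2)
  d_1[s_1] = 1/2*1/9 + 0*1/9 + 0*1/9 + 1/2*1/9 = 1/9
  d_1[s_2] = 1/2*2/9 + 0*5/9 + 0*2/9 + 1/2*1/9 = 1/6
  d_1[s_3] = 1/2*4/9 + 0*1/9 + 0*2/9 + 1/2*4/9 = 4/9
  d_1[s_4] = 1/2*2/9 + 0*2/9 + 0*4/9 + 1/2*1/3 = 5/18
d_1 = (s_1=1/9, s_2=1/6, s_3=4/9, s_4=5/18)
  d_2[s_1] = 1/9*1/9 + 1/6*1/9 + 4/9*1/9 + 5/18*1/9 = 1/9
  d_2[s_2] = 1/9*2/9 + 1/6*5/9 + 4/9*2/9 + 5/18*1/9 = 20/81
  d_2[s_3] = 1/9*4/9 + 1/6*1/9 + 4/9*2/9 + 5/18*4/9 = 47/162
  d_2[s_4] = 1/9*2/9 + 1/6*2/9 + 4/9*4/9 + 5/18*1/3 = 19/54
d_2 = (s_1=1/9, s_2=20/81, s_3=47/162, s_4=19/54)
  d_3[s_1] = 1/9*1/9 + 20/81*1/9 + 47/162*1/9 + 19/54*1/9 = 1/9
  d_3[s_2] = 1/9*2/9 + 20/81*5/9 + 47/162*2/9 + 19/54*1/9 = 43/162
  d_3[s_3] = 1/9*4/9 + 20/81*1/9 + 47/162*2/9 + 19/54*4/9 = 217/729
  d_3[s_4] = 1/9*2/9 + 20/81*2/9 + 47/162*4/9 + 19/54*1/3 = 475/1458
d_3 = (s_1=1/9, s_2=43/162, s_3=217/729, s_4=475/1458)
  d_4[s_1] = 1/9*1/9 + 43/162*1/9 + 217/729*1/9 + 475/1458*1/9 = 1/9
  d_4[s_2] = 1/9*2/9 + 43/162*5/9 + 217/729*2/9 + 475/1458*1/9 = 1801/6561
  d_4[s_3] = 1/9*4/9 + 43/162*1/9 + 217/729*2/9 + 475/1458*4/9 = 3803/13122
  d_4[s_4] = 1/9*2/9 + 43/162*2/9 + 217/729*4/9 + 475/1458*1/3 = 4259/13122
d_4 = (s_1=1/9, s_2=1801/6561, s_3=3803/13122, s_4=4259/13122)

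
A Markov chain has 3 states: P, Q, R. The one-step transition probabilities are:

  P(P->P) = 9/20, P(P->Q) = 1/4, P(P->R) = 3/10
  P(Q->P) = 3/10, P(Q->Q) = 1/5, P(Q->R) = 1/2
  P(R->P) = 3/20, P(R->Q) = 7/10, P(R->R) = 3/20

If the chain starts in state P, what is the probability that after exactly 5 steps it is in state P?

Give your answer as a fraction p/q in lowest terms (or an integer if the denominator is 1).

Answer: 946401/3200000

Derivation:
Computing P^5 by repeated multiplication:
P^1 =
  P: [9/20, 1/4, 3/10]
  Q: [3/10, 1/5, 1/2]
  R: [3/20, 7/10, 3/20]
P^2 =
  P: [129/400, 149/400, 61/200]
  Q: [27/100, 93/200, 53/200]
  R: [3/10, 113/400, 167/400]
P^3 =
  P: [2421/8000, 2949/8000, 263/800]
  Q: [1203/4000, 173/500, 1413/4000]
  R: [2259/8000, 339/800, 2351/8000]
P^4 =
  P: [47373/160000, 60721/160000, 25953/80000]
  Q: [2337/8000, 31333/80000, 25297/80000]
  R: [11931/40000, 57769/160000, 54507/160000]
P^5 =
  P: [946401/3200000, 1206433/3200000, 523583/1600000]
  Q: [474219/1600000, 29817/80000, 529441/1600000]
  R: [939651/3200000, 616397/1600000, 205511/640000]

(P^5)[P -> P] = 946401/3200000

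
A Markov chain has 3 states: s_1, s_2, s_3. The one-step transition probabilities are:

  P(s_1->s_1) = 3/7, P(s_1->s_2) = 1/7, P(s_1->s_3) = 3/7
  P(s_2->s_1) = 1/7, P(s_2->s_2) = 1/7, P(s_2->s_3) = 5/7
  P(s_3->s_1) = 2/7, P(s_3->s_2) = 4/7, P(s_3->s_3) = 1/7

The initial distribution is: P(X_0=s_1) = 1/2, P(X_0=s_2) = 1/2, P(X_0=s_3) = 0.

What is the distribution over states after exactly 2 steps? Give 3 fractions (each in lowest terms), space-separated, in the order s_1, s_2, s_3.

Propagating the distribution step by step (d_{t+1} = d_t * P):
d_0 = (s_1=1/2, s_2=1/2, s_3=0)
  d_1[s_1] = 1/2*3/7 + 1/2*1/7 + 0*2/7 = 2/7
  d_1[s_2] = 1/2*1/7 + 1/2*1/7 + 0*4/7 = 1/7
  d_1[s_3] = 1/2*3/7 + 1/2*5/7 + 0*1/7 = 4/7
d_1 = (s_1=2/7, s_2=1/7, s_3=4/7)
  d_2[s_1] = 2/7*3/7 + 1/7*1/7 + 4/7*2/7 = 15/49
  d_2[s_2] = 2/7*1/7 + 1/7*1/7 + 4/7*4/7 = 19/49
  d_2[s_3] = 2/7*3/7 + 1/7*5/7 + 4/7*1/7 = 15/49
d_2 = (s_1=15/49, s_2=19/49, s_3=15/49)

Answer: 15/49 19/49 15/49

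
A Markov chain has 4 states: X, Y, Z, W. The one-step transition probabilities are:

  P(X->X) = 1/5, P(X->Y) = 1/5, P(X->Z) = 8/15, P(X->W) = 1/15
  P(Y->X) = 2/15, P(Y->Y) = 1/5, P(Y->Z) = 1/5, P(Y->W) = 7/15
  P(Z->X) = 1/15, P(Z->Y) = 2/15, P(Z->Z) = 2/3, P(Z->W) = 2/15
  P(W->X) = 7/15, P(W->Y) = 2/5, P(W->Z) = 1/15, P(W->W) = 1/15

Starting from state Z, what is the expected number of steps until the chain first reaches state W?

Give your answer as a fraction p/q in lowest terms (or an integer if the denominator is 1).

Let h_i = expected steps to first reach W from state i.
Boundary: h_W = 0.
First-step equations for the other states:
  h_X = 1 + 1/5*h_X + 1/5*h_Y + 8/15*h_Z + 1/15*h_W
  h_Y = 1 + 2/15*h_X + 1/5*h_Y + 1/5*h_Z + 7/15*h_W
  h_Z = 1 + 1/15*h_X + 2/15*h_Y + 2/3*h_Z + 2/15*h_W

Substituting h_W = 0 and rearranging gives the linear system (I - Q) h = 1:
  [4/5, -1/5, -8/15] . (h_X, h_Y, h_Z) = 1
  [-2/15, 4/5, -1/5] . (h_X, h_Y, h_Z) = 1
  [-1/15, -2/15, 1/3] . (h_X, h_Y, h_Z) = 1

Solving yields:
  h_X = 2850/481
  h_Y = 135/37
  h_Z = 2715/481

Starting state is Z, so the expected hitting time is h_Z = 2715/481.

Answer: 2715/481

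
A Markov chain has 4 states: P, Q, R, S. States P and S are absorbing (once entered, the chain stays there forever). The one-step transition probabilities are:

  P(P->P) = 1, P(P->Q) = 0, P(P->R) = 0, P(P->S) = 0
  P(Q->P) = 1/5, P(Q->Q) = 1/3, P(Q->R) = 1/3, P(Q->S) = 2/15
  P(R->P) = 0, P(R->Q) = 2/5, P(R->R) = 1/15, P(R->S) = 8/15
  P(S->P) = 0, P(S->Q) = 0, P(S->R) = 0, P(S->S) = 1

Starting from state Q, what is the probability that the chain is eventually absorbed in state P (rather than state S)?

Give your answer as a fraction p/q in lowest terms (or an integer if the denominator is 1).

Answer: 21/55

Derivation:
Let a_i = P(absorbed in P | start in state i).
Boundary conditions: a_P = 1, a_S = 0.
For each transient state i, a_i = sum_j P(i->j) * a_j:
  a_Q = 1/5*a_P + 1/3*a_Q + 1/3*a_R + 2/15*a_S
  a_R = 0*a_P + 2/5*a_Q + 1/15*a_R + 8/15*a_S

Substituting a_P = 1 and a_S = 0, rearrange to (I - Q) a = r where r[i] = P(i -> P):
  [2/3, -1/3] . (a_Q, a_R) = 1/5
  [-2/5, 14/15] . (a_Q, a_R) = 0

Solving yields:
  a_Q = 21/55
  a_R = 9/55

Starting state is Q, so the absorption probability is a_Q = 21/55.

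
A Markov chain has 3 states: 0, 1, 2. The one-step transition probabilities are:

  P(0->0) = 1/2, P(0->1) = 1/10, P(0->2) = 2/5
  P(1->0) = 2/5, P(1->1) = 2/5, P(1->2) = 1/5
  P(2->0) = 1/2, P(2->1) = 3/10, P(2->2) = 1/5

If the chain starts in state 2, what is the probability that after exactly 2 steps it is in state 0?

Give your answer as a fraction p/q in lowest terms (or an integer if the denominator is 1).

Computing P^2 by repeated multiplication:
P^1 =
  0: [1/2, 1/10, 2/5]
  1: [2/5, 2/5, 1/5]
  2: [1/2, 3/10, 1/5]
P^2 =
  0: [49/100, 21/100, 3/10]
  1: [23/50, 13/50, 7/25]
  2: [47/100, 23/100, 3/10]

(P^2)[2 -> 0] = 47/100

Answer: 47/100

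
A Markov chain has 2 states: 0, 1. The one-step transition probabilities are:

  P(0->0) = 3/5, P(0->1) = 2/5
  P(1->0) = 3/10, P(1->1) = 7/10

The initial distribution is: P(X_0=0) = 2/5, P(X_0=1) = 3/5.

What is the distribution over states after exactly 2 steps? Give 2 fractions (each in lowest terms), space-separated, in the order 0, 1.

Answer: 213/500 287/500

Derivation:
Propagating the distribution step by step (d_{t+1} = d_t * P):
d_0 = (0=2/5, 1=3/5)
  d_1[0] = 2/5*3/5 + 3/5*3/10 = 21/50
  d_1[1] = 2/5*2/5 + 3/5*7/10 = 29/50
d_1 = (0=21/50, 1=29/50)
  d_2[0] = 21/50*3/5 + 29/50*3/10 = 213/500
  d_2[1] = 21/50*2/5 + 29/50*7/10 = 287/500
d_2 = (0=213/500, 1=287/500)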